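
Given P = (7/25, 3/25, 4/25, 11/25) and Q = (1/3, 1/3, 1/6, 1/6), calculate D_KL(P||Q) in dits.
0.1082 dits

KL divergence: D_KL(P||Q) = Σ p(x) log(p(x)/q(x))

Computing term by term:
  x=0: 7/25 × log_10[(7/25)/(1/3)] = 7/25 × -0.0757 = -0.0212
  x=1: 3/25 × log_10[(3/25)/(1/3)] = 3/25 × -0.4437 = -0.0532
  x=2: 4/25 × log_10[(4/25)/(1/6)] = 4/25 × -0.0177 = -0.0028
  x=3: 11/25 × log_10[(11/25)/(1/6)] = 11/25 × 0.4216 = 0.1855

D_KL(P||Q) = 0.1082 dits

Note: KL divergence is always non-negative and equals 0 iff P = Q.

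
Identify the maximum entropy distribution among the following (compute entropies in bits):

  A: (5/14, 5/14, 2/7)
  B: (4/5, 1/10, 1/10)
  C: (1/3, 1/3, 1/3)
C

For a discrete distribution over n outcomes, entropy is maximized by the uniform distribution.

Computing entropies:
H(A) = 1.5774 bits
H(B) = 0.9219 bits
H(C) = 1.5850 bits

The uniform distribution (where all probabilities equal 1/3) achieves the maximum entropy of log_2(3) = 1.5850 bits.

Distribution C has the highest entropy.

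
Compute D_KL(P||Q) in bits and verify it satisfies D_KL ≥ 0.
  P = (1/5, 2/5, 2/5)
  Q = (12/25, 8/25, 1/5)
0.2762 bits

KL divergence satisfies the Gibbs inequality: D_KL(P||Q) ≥ 0 for all distributions P, Q.

D_KL(P||Q) = Σ p(x) log(p(x)/q(x))
Term by term:
  x=0: 1/5 × log_2[(1/5)/(12/25)] = -0.2526
  x=1: 2/5 × log_2[(2/5)/(8/25)] = 0.1288
  x=2: 2/5 × log_2[(2/5)/(1/5)] = 0.4000
D_KL(P||Q) = 0.2762 bits

D_KL(P||Q) = 0.2762 ≥ 0 ✓

This non-negativity is a fundamental property: relative entropy cannot be negative because it measures how different Q is from P.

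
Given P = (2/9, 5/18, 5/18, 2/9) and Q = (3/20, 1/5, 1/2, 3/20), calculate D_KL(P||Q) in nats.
0.1027 nats

KL divergence: D_KL(P||Q) = Σ p(x) log(p(x)/q(x))

Computing term by term:
  x=0: 2/9 × log_e[(2/9)/(3/20)] = 2/9 × 0.3930 = 0.0873
  x=1: 5/18 × log_e[(5/18)/(1/5)] = 5/18 × 0.3285 = 0.0913
  x=2: 5/18 × log_e[(5/18)/(1/2)] = 5/18 × -0.5878 = -0.1633
  x=3: 2/9 × log_e[(2/9)/(3/20)] = 2/9 × 0.3930 = 0.0873

D_KL(P||Q) = 0.1027 nats

Note: KL divergence is always non-negative and equals 0 iff P = Q.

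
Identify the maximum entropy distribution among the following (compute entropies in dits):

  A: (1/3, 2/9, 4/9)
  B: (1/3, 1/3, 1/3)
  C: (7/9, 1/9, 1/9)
B

For a discrete distribution over n outcomes, entropy is maximized by the uniform distribution.

Computing entropies:
H(A) = 0.4607 dits
H(B) = 0.4771 dits
H(C) = 0.2969 dits

The uniform distribution (where all probabilities equal 1/3) achieves the maximum entropy of log_10(3) = 0.4771 dits.

Distribution B has the highest entropy.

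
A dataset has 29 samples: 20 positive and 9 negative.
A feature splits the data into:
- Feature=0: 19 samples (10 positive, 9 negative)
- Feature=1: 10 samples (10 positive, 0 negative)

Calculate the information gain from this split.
0.2397 bits

Information Gain = H(Y) - H(Y|Feature)

Before split:
P(positive) = 20/29 = 0.6897
H(Y) = 0.8936 bits

After split:
Feature=0: H = 0.9980 bits (weight = 19/29)
Feature=1: H = 0.0000 bits (weight = 10/29)
H(Y|Feature) = (19/29)×0.9980 + (10/29)×0.0000 = 0.6539 bits

Information Gain = 0.8936 - 0.6539 = 0.2397 bits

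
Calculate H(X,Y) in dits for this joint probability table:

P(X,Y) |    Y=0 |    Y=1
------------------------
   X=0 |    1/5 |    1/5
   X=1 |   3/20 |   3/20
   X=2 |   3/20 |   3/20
0.7739 dits

Joint entropy is H(X,Y) = -Σ_{x,y} p(x,y) log p(x,y).

Summing over all non-zero entries:
H(X,Y) = -[1/5·log_10(1/5) + 1/5·log_10(1/5) + 3/20·log_10(3/20) + 3/20·log_10(3/20) + 3/20·log_10(3/20) + 3/20·log_10(3/20)]
H(X,Y) = 0.7739 dits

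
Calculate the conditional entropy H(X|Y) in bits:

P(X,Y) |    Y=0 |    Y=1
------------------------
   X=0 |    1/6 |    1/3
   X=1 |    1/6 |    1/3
1.0000 bits

Using the chain rule: H(X|Y) = H(X,Y) - H(Y)

First, compute H(X,Y) = 1.9183 bits

Marginal P(Y) = (1/3, 2/3)
H(Y) = 0.9183 bits

H(X|Y) = H(X,Y) - H(Y) = 1.9183 - 0.9183 = 1.0000 bits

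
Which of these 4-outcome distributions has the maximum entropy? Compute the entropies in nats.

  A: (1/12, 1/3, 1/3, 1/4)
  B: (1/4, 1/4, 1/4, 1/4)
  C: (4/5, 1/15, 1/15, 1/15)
B

For a discrete distribution over n outcomes, entropy is maximized by the uniform distribution.

Computing entropies:
H(A) = 1.2861 nats
H(B) = 1.3863 nats
H(C) = 0.7201 nats

The uniform distribution (where all probabilities equal 1/4) achieves the maximum entropy of log_e(4) = 1.3863 nats.

Distribution B has the highest entropy.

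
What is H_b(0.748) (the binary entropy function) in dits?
0.2452 dits

The binary entropy function is:
H(p) = -p log(p) - (1-p) log(1-p)

H(0.748) = -0.748 × log_10(0.748) - 0.252 × log_10(0.252)
H(0.748) = 0.2452 dits

Note: Binary entropy is maximized at p=0.5 (H=1 bit) and minimized at p=0 or p=1 (H=0).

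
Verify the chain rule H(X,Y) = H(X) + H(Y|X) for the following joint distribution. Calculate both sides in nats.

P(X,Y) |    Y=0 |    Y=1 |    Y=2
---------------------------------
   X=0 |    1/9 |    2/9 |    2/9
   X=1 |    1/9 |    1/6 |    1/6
H(X,Y) = 1.7540, H(X) = 0.6870, H(Y|X) = 1.0670 (all in nats)

Chain rule: H(X,Y) = H(X) + H(Y|X)

Left side — joint entropy directly:
H(X,Y) = -Σ p(x,y) log p(x,y) = 1.7540 nats

Right side — compute H(Y|X) from the conditional distributions:
P(X) = (5/9, 4/9), so H(X) = 0.6870 nats
H(Y|X) = Σ_x P(X=x) · H(Y|X=x):
  P(Y|X=0) = (1/5, 2/5, 2/5), H(Y|X=0) = 1.0549, weight P(X=0) = 5/9
  P(Y|X=1) = (1/4, 3/8, 3/8), H(Y|X=1) = 1.0822, weight P(X=1) = 4/9
H(Y|X) = 1.0670 nats

H(X) + H(Y|X) = 0.6870 + 1.0670 = 1.7540 nats

Both sides equal 1.7540 nats. ✓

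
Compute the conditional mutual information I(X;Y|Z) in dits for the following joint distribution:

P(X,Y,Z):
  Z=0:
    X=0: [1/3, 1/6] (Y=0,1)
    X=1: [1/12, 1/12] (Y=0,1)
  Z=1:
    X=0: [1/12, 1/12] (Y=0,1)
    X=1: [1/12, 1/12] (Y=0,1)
0.0032 dits

Conditional mutual information: I(X;Y|Z) = H(X|Z) + H(Y|Z) - H(X,Y|Z)

H(Z) = 0.2764
H(X,Z) = 0.5396 → H(X|Z) = 0.2632
H(Y,Z) = 0.5683 → H(Y|Z) = 0.2919
H(X,Y,Z) = 0.8283 → H(X,Y|Z) = 0.5519

I(X;Y|Z) = 0.2632 + 0.2919 - 0.5519 = 0.0032 dits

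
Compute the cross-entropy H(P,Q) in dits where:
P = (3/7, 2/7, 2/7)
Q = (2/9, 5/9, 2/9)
0.5395 dits

Cross-entropy: H(P,Q) = -Σ p(x) log q(x)

Alternatively: H(P,Q) = H(P) + D_KL(P||Q)
H(P) = 0.4686 dits
D_KL(P||Q) = 0.0709 dits

H(P,Q) = 0.4686 + 0.0709 = 0.5395 dits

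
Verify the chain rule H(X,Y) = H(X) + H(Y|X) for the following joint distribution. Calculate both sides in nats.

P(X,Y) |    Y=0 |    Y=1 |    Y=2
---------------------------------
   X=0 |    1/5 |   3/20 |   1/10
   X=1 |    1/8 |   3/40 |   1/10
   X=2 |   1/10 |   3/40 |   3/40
H(X,Y) = 2.1400, H(X) = 1.0671, H(Y|X) = 1.0729 (all in nats)

Chain rule: H(X,Y) = H(X) + H(Y|X)

Left side — joint entropy directly:
H(X,Y) = -Σ p(x,y) log p(x,y) = 2.1400 nats

Right side — compute H(Y|X) from the conditional distributions:
P(X) = (9/20, 3/10, 1/4), so H(X) = 1.0671 nats
H(Y|X) = Σ_x P(X=x) · H(Y|X=x):
  P(Y|X=0) = (4/9, 1/3, 2/9), H(Y|X=0) = 1.0609, weight P(X=0) = 9/20
  P(Y|X=1) = (5/12, 1/4, 1/3), H(Y|X=1) = 1.0776, weight P(X=1) = 3/10
  P(Y|X=2) = (2/5, 3/10, 3/10), H(Y|X=2) = 1.0889, weight P(X=2) = 1/4
H(Y|X) = 1.0729 nats

H(X) + H(Y|X) = 1.0671 + 1.0729 = 2.1400 nats

Both sides equal 2.1400 nats. ✓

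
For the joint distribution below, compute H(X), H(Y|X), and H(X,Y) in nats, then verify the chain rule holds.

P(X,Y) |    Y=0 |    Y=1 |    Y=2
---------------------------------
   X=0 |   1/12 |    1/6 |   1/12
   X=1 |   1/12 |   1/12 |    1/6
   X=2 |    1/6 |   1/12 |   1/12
H(X,Y) = 2.1383, H(X) = 1.0986, H(Y|X) = 1.0397 (all in nats)

Chain rule: H(X,Y) = H(X) + H(Y|X)

Left side — joint entropy directly:
H(X,Y) = -Σ p(x,y) log p(x,y) = 2.1383 nats

Right side — compute H(Y|X) from the conditional distributions:
P(X) = (1/3, 1/3, 1/3), so H(X) = 1.0986 nats
H(Y|X) = Σ_x P(X=x) · H(Y|X=x):
  P(Y|X=0) = (1/4, 1/2, 1/4), H(Y|X=0) = 1.0397, weight P(X=0) = 1/3
  P(Y|X=1) = (1/4, 1/4, 1/2), H(Y|X=1) = 1.0397, weight P(X=1) = 1/3
  P(Y|X=2) = (1/2, 1/4, 1/4), H(Y|X=2) = 1.0397, weight P(X=2) = 1/3
H(Y|X) = 1.0397 nats

H(X) + H(Y|X) = 1.0986 + 1.0397 = 2.1383 nats

Both sides equal 2.1383 nats. ✓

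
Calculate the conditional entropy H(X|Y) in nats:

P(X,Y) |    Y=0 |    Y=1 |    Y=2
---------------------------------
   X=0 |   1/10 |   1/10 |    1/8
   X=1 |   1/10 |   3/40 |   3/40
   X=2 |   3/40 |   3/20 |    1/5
1.0532 nats

Using the chain rule: H(X|Y) = H(X,Y) - H(Y)

First, compute H(X,Y) = 2.1400 nats

Marginal P(Y) = (11/40, 13/40, 2/5)
H(Y) = 1.0868 nats

H(X|Y) = H(X,Y) - H(Y) = 2.1400 - 1.0868 = 1.0532 nats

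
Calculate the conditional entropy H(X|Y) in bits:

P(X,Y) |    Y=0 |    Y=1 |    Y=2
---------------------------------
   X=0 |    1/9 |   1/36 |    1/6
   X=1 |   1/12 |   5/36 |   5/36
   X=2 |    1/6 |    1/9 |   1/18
1.4566 bits

Using the chain rule: H(X|Y) = H(X,Y) - H(Y)

First, compute H(X,Y) = 3.0312 bits

Marginal P(Y) = (13/36, 5/18, 13/36)
H(Y) = 1.5746 bits

H(X|Y) = H(X,Y) - H(Y) = 3.0312 - 1.5746 = 1.4566 bits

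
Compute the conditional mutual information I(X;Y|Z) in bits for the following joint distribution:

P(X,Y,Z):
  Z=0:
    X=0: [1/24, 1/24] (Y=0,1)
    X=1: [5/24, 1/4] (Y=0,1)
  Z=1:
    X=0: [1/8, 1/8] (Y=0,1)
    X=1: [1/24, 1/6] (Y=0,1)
0.0334 bits

Conditional mutual information: I(X;Y|Z) = H(X|Z) + H(Y|Z) - H(X,Y|Z)

H(Z) = 0.9950
H(X,Z) = 1.7861 → H(X|Z) = 0.7911
H(Y,Z) = 1.9678 → H(Y|Z) = 0.9728
H(X,Y,Z) = 2.7254 → H(X,Y|Z) = 1.7304

I(X;Y|Z) = 0.7911 + 0.9728 - 1.7304 = 0.0334 bits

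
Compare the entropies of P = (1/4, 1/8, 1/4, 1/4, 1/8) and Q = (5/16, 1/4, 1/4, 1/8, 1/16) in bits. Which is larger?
P

Computing entropies in bits:
H(P) = 2.2500
H(Q) = 2.1494

Distribution P has higher entropy.

Intuition: The distribution closer to uniform (more spread out) has higher entropy.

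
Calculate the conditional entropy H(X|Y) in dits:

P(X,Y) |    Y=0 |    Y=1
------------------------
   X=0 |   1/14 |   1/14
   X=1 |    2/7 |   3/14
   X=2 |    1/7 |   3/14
0.4256 dits

Using the chain rule: H(X|Y) = H(X,Y) - H(Y)

First, compute H(X,Y) = 0.7266 dits

Marginal P(Y) = (1/2, 1/2)
H(Y) = 0.3010 dits

H(X|Y) = H(X,Y) - H(Y) = 0.7266 - 0.3010 = 0.4256 dits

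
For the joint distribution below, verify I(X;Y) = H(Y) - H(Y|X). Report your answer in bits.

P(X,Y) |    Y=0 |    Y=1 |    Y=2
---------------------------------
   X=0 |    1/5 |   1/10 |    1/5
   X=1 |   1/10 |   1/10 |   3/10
I(X;Y) = 0.0390 bits

Mutual information has multiple equivalent forms:
- I(X;Y) = H(X) - H(X|Y)
- I(X;Y) = H(Y) - H(Y|X)
- I(X;Y) = H(X) + H(Y) - H(X,Y)

Computing all quantities:
H(X) = 1.0000, H(Y) = 1.4855, H(X,Y) = 2.4464
H(X|Y) = 0.9610, H(Y|X) = 1.4464

Verification:
H(X) - H(X|Y) = 1.0000 - 0.9610 = 0.0390
H(Y) - H(Y|X) = 1.4855 - 1.4464 = 0.0390
H(X) + H(Y) - H(X,Y) = 1.0000 + 1.4855 - 2.4464 = 0.0390

All forms give I(X;Y) = 0.0390 bits. ✓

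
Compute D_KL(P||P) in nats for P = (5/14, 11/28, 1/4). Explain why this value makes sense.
0.0000 nats

KL divergence satisfies the Gibbs inequality: D_KL(P||Q) ≥ 0 for all distributions P, Q.

D_KL(P||Q) = Σ p(x) log(p(x)/q(x))
Each term is p(x) × log_e(p(x)/p(x)) = p(x) × log_e(1) = 0, so the sum is 0.
D_KL(P||Q) = 0.0000 nats

When P = Q, the KL divergence is exactly 0, as there is no 'divergence' between identical distributions.

This non-negativity is a fundamental property: relative entropy cannot be negative because it measures how different Q is from P.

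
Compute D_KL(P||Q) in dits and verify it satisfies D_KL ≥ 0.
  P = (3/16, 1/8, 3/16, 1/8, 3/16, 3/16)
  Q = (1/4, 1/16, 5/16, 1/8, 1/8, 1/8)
0.0386 dits

KL divergence satisfies the Gibbs inequality: D_KL(P||Q) ≥ 0 for all distributions P, Q.

D_KL(P||Q) = Σ p(x) log(p(x)/q(x))
Term by term:
  x=0: 3/16 × log_10[(3/16)/(1/4)] = -0.0234
  x=1: 1/8 × log_10[(1/8)/(1/16)] = 0.0376
  x=2: 3/16 × log_10[(3/16)/(5/16)] = -0.0416
  x=3: 1/8 × log_10[(1/8)/(1/8)] = 0.0000
  x=4: 3/16 × log_10[(3/16)/(1/8)] = 0.0330
  x=5: 3/16 × log_10[(3/16)/(1/8)] = 0.0330
D_KL(P||Q) = 0.0386 dits

D_KL(P||Q) = 0.0386 ≥ 0 ✓

This non-negativity is a fundamental property: relative entropy cannot be negative because it measures how different Q is from P.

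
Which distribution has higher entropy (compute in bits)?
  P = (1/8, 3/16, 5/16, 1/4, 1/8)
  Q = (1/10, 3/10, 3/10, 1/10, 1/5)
P

Computing entropies in bits:
H(P) = 2.2272
H(Q) = 2.1710

Distribution P has higher entropy.

Intuition: The distribution closer to uniform (more spread out) has higher entropy.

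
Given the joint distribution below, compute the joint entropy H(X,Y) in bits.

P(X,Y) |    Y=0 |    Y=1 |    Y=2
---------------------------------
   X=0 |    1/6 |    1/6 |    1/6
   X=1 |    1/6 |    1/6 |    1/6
2.5850 bits

Joint entropy is H(X,Y) = -Σ_{x,y} p(x,y) log p(x,y).

Summing over all non-zero entries:
H(X,Y) = -[1/6·log_2(1/6) + 1/6·log_2(1/6) + 1/6·log_2(1/6) + 1/6·log_2(1/6) + 1/6·log_2(1/6) + 1/6·log_2(1/6)]
H(X,Y) = 2.5850 bits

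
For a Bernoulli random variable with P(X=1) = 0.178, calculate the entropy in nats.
0.4683 nats

The binary entropy function is:
H(p) = -p log(p) - (1-p) log(1-p)

H(0.178) = -0.178 × log_e(0.178) - 0.822 × log_e(0.822)
H(0.178) = 0.4683 nats

Note: Binary entropy is maximized at p=0.5 (H=1 bit) and minimized at p=0 or p=1 (H=0).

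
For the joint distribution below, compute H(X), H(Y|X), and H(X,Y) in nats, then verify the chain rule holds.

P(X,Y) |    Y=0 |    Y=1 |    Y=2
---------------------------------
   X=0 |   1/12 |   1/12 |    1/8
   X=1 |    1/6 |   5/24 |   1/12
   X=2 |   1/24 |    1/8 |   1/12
H(X,Y) = 2.1060, H(X) = 1.0635, H(Y|X) = 1.0425 (all in nats)

Chain rule: H(X,Y) = H(X) + H(Y|X)

Left side — joint entropy directly:
H(X,Y) = -Σ p(x,y) log p(x,y) = 2.1060 nats

Right side — compute H(Y|X) from the conditional distributions:
P(X) = (7/24, 11/24, 1/4), so H(X) = 1.0635 nats
H(Y|X) = Σ_x P(X=x) · H(Y|X=x):
  P(Y|X=0) = (2/7, 2/7, 3/7), H(Y|X=0) = 1.0790, weight P(X=0) = 7/24
  P(Y|X=1) = (4/11, 5/11, 2/11), H(Y|X=1) = 1.0362, weight P(X=1) = 11/24
  P(Y|X=2) = (1/6, 1/2, 1/3), H(Y|X=2) = 1.0114, weight P(X=2) = 1/4
H(Y|X) = 1.0425 nats

H(X) + H(Y|X) = 1.0635 + 1.0425 = 2.1060 nats

Both sides equal 2.1060 nats. ✓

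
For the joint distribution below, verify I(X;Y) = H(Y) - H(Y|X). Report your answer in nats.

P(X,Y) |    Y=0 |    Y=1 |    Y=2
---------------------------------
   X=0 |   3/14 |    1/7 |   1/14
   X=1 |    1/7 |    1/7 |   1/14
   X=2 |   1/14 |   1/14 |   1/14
I(X;Y) = 0.0153 nats

Mutual information has multiple equivalent forms:
- I(X;Y) = H(X) - H(X|Y)
- I(X;Y) = H(Y) - H(Y|X)
- I(X;Y) = H(X) + H(Y) - H(X,Y)

Computing all quantities:
H(X) = 1.0609, H(Y) = 1.0609, H(X,Y) = 2.1066
H(X|Y) = 1.0456, H(Y|X) = 1.0456

Verification:
H(X) - H(X|Y) = 1.0609 - 1.0456 = 0.0153
H(Y) - H(Y|X) = 1.0609 - 1.0456 = 0.0153
H(X) + H(Y) - H(X,Y) = 1.0609 + 1.0609 - 2.1066 = 0.0153

All forms give I(X;Y) = 0.0153 nats. ✓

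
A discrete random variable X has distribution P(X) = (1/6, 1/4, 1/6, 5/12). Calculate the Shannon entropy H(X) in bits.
1.8879 bits

Shannon entropy is H(X) = -Σ p(x) log p(x).

For P = (1/6, 1/4, 1/6, 5/12):
H = -1/6 × log_2(1/6) -1/4 × log_2(1/4) -1/6 × log_2(1/6) -5/12 × log_2(5/12)
H = 1.8879 bits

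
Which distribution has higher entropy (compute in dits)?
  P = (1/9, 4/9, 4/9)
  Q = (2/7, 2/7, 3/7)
Q

Computing entropies in dits:
H(P) = 0.4191
H(Q) = 0.4686

Distribution Q has higher entropy.

Intuition: The distribution closer to uniform (more spread out) has higher entropy.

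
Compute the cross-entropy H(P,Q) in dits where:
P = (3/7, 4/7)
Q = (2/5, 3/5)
0.2973 dits

Cross-entropy: H(P,Q) = -Σ p(x) log q(x)

Alternatively: H(P,Q) = H(P) + D_KL(P||Q)
H(P) = 0.2966 dits
D_KL(P||Q) = 0.0007 dits

H(P,Q) = 0.2966 + 0.0007 = 0.2973 dits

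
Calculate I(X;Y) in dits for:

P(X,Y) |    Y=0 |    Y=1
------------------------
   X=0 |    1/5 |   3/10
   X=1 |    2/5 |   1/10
0.0375 dits

Mutual information: I(X;Y) = H(X) + H(Y) - H(X,Y)

Marginals:
P(X) = (1/2, 1/2), H(X) = 0.3010 dits
P(Y) = (3/5, 2/5), H(Y) = 0.2923 dits

Joint entropy: H(X,Y) = 0.5558 dits

I(X;Y) = 0.3010 + 0.2923 - 0.5558 = 0.0375 dits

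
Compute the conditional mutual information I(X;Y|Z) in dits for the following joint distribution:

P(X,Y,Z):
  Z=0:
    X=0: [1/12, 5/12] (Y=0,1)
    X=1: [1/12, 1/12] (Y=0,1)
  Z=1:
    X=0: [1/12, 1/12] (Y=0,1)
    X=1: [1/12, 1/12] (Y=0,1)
0.0148 dits

Conditional mutual information: I(X;Y|Z) = H(X|Z) + H(Y|Z) - H(X,Y|Z)

H(Z) = 0.2764
H(X,Z) = 0.5396 → H(X|Z) = 0.2632
H(Y,Z) = 0.5396 → H(Y|Z) = 0.2632
H(X,Y,Z) = 0.7879 → H(X,Y|Z) = 0.5115

I(X;Y|Z) = 0.2632 + 0.2632 - 0.5115 = 0.0148 dits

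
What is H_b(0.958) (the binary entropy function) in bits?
0.2514 bits

The binary entropy function is:
H(p) = -p log(p) - (1-p) log(1-p)

H(0.958) = -0.958 × log_2(0.958) - 0.042 × log_2(0.042)
H(0.958) = 0.2514 bits

Note: Binary entropy is maximized at p=0.5 (H=1 bit) and minimized at p=0 or p=1 (H=0).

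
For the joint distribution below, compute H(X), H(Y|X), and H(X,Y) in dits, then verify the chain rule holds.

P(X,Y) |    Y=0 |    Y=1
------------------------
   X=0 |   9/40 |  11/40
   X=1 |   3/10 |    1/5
H(X,Y) = 0.5966, H(X) = 0.3010, H(Y|X) = 0.2956 (all in dits)

Chain rule: H(X,Y) = H(X) + H(Y|X)

Left side — joint entropy directly:
H(X,Y) = -Σ p(x,y) log p(x,y) = 0.5966 dits

Right side — compute H(Y|X) from the conditional distributions:
P(X) = (1/2, 1/2), so H(X) = 0.3010 dits
H(Y|X) = Σ_x P(X=x) · H(Y|X=x):
  P(Y|X=0) = (9/20, 11/20), H(Y|X=0) = 0.2989, weight P(X=0) = 1/2
  P(Y|X=1) = (3/5, 2/5), H(Y|X=1) = 0.2923, weight P(X=1) = 1/2
H(Y|X) = 0.2956 dits

H(X) + H(Y|X) = 0.3010 + 0.2956 = 0.5966 dits

Both sides equal 0.5966 dits. ✓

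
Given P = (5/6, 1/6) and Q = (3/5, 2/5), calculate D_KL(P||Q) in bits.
0.1844 bits

KL divergence: D_KL(P||Q) = Σ p(x) log(p(x)/q(x))

Computing term by term:
  x=0: 5/6 × log_2[(5/6)/(3/5)] = 5/6 × 0.4739 = 0.3949
  x=1: 1/6 × log_2[(1/6)/(2/5)] = 1/6 × -1.2630 = -0.2105

D_KL(P||Q) = 0.1844 bits

Note: KL divergence is always non-negative and equals 0 iff P = Q.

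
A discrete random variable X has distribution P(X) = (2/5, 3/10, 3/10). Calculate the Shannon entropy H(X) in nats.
1.0889 nats

Shannon entropy is H(X) = -Σ p(x) log p(x).

For P = (2/5, 3/10, 3/10):
H = -2/5 × log_e(2/5) -3/10 × log_e(3/10) -3/10 × log_e(3/10)
H = 1.0889 nats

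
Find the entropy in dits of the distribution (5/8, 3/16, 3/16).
0.4002 dits

Shannon entropy is H(X) = -Σ p(x) log p(x).

For P = (5/8, 3/16, 3/16):
H = -5/8 × log_10(5/8) -3/16 × log_10(3/16) -3/16 × log_10(3/16)
H = 0.4002 dits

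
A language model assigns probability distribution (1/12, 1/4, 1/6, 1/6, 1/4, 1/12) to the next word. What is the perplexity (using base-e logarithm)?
5.4989

Perplexity is e^H (or exp(H) for natural log).

First, H = -Σ p log p = 1.7046 nats
Perplexity = e^1.7046 = 5.4989

Interpretation: The model's uncertainty is equivalent to choosing uniformly among 5.5 options.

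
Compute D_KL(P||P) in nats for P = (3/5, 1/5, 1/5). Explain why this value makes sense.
0.0000 nats

KL divergence satisfies the Gibbs inequality: D_KL(P||Q) ≥ 0 for all distributions P, Q.

D_KL(P||Q) = Σ p(x) log(p(x)/q(x))
Each term is p(x) × log_e(p(x)/p(x)) = p(x) × log_e(1) = 0, so the sum is 0.
D_KL(P||Q) = 0.0000 nats

When P = Q, the KL divergence is exactly 0, as there is no 'divergence' between identical distributions.

This non-negativity is a fundamental property: relative entropy cannot be negative because it measures how different Q is from P.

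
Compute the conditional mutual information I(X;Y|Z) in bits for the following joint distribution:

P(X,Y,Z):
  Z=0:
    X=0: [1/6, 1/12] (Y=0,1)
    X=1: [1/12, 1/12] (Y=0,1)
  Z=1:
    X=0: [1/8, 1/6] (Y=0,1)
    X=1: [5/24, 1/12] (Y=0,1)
0.0439 bits

Conditional mutual information: I(X;Y|Z) = H(X|Z) + H(Y|Z) - H(X,Y|Z)

H(Z) = 0.9799
H(X,Z) = 1.9678 → H(X|Z) = 0.9879
H(Y,Z) = 1.9591 → H(Y|Z) = 0.9793
H(X,Y,Z) = 2.9031 → H(X,Y|Z) = 1.9232

I(X;Y|Z) = 0.9879 + 0.9793 - 1.9232 = 0.0439 bits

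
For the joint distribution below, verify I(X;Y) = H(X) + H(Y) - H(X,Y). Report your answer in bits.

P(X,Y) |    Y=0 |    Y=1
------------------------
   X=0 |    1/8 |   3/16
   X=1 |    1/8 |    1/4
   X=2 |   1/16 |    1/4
I(X;Y) = 0.0227 bits

Mutual information has multiple equivalent forms:
- I(X;Y) = H(X) - H(X|Y)
- I(X;Y) = H(Y) - H(Y|X)
- I(X;Y) = H(X) + H(Y) - H(X,Y)

Computing all quantities:
H(X) = 1.5794, H(Y) = 0.8960, H(X,Y) = 2.4528
H(X|Y) = 1.5568, H(Y|X) = 0.8734

Verification:
H(X) - H(X|Y) = 1.5794 - 1.5568 = 0.0227
H(Y) - H(Y|X) = 0.8960 - 0.8734 = 0.0227
H(X) + H(Y) - H(X,Y) = 1.5794 + 0.8960 - 2.4528 = 0.0227

All forms give I(X;Y) = 0.0227 bits. ✓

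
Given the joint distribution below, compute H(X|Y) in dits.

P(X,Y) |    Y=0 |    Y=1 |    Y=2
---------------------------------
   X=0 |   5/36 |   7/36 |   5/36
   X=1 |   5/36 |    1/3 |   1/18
0.2850 dits

Using the chain rule: H(X|Y) = H(X,Y) - H(Y)

First, compute H(X,Y) = 0.7243 dits

Marginal P(Y) = (5/18, 19/36, 7/36)
H(Y) = 0.4393 dits

H(X|Y) = H(X,Y) - H(Y) = 0.7243 - 0.4393 = 0.2850 dits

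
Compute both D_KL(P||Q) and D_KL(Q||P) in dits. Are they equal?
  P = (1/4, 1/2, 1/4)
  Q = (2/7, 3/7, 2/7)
D_KL(P||Q) = 0.0045, D_KL(Q||P) = 0.0044

KL divergence is not symmetric: D_KL(P||Q) ≠ D_KL(Q||P) in general.

D_KL(P||Q) = 0.0045 dits
D_KL(Q||P) = 0.0044 dits

No, they are not equal!

This asymmetry is why KL divergence is not a true distance metric.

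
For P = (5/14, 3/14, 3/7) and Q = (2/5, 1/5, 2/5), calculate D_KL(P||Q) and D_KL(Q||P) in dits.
D_KL(P||Q) = 0.0017, D_KL(Q||P) = 0.0017

KL divergence is not symmetric: D_KL(P||Q) ≠ D_KL(Q||P) in general.

D_KL(P||Q) = 0.0017 dits
D_KL(Q||P) = 0.0017 dits

In this case they happen to be equal (to 4 decimal places).

This asymmetry is why KL divergence is not a true distance metric.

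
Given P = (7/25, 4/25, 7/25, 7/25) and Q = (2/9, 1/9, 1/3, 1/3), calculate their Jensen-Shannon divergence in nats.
0.0062 nats

Jensen-Shannon divergence is:
JSD(P||Q) = 0.5 × D_KL(P||M) + 0.5 × D_KL(Q||M)
where M = 0.5 × (P + Q) is the mixture distribution.

M = 0.5 × (7/25, 4/25, 7/25, 7/25) + 0.5 × (2/9, 1/9, 1/3, 1/3) = (0.251111, 0.135556, 0.306667, 0.306667)

D_KL(P||M) = 0.0061 nats
D_KL(Q||M) = 0.0063 nats

JSD(P||Q) = 0.5 × 0.0061 + 0.5 × 0.0063 = 0.0062 nats

Unlike KL divergence, JSD is symmetric and bounded: 0 ≤ JSD ≤ log(2).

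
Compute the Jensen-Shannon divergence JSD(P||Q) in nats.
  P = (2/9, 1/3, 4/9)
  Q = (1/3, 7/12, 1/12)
0.0907 nats

Jensen-Shannon divergence is:
JSD(P||Q) = 0.5 × D_KL(P||M) + 0.5 × D_KL(Q||M)
where M = 0.5 × (P + Q) is the mixture distribution.

M = 0.5 × (2/9, 1/3, 4/9) + 0.5 × (1/3, 7/12, 1/12) = (5/18, 11/24, 0.263889)

D_KL(P||M) = 0.0759 nats
D_KL(Q||M) = 0.1054 nats

JSD(P||Q) = 0.5 × 0.0759 + 0.5 × 0.1054 = 0.0907 nats

Unlike KL divergence, JSD is symmetric and bounded: 0 ≤ JSD ≤ log(2).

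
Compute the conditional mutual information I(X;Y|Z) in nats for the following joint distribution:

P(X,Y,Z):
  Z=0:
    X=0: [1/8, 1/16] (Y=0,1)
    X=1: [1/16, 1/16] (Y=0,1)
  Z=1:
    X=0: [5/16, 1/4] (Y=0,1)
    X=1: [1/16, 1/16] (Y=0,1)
0.0050 nats

Conditional mutual information: I(X;Y|Z) = H(X|Z) + H(Y|Z) - H(X,Y|Z)

H(Z) = 0.6211
H(X,Z) = 1.1574 → H(X|Z) = 0.5363
H(Y,Z) = 1.3051 → H(Y|Z) = 0.6840
H(X,Y,Z) = 1.8364 → H(X,Y|Z) = 1.2153

I(X;Y|Z) = 0.5363 + 0.6840 - 1.2153 = 0.0050 nats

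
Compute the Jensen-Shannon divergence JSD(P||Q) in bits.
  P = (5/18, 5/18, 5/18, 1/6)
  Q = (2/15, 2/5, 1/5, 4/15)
0.0397 bits

Jensen-Shannon divergence is:
JSD(P||Q) = 0.5 × D_KL(P||M) + 0.5 × D_KL(Q||M)
where M = 0.5 × (P + Q) is the mixture distribution.

M = 0.5 × (5/18, 5/18, 5/18, 1/6) + 0.5 × (2/15, 2/5, 1/5, 4/15) = (0.205556, 0.338889, 0.238889, 0.216667)

D_KL(P||M) = 0.0383 bits
D_KL(Q||M) = 0.0410 bits

JSD(P||Q) = 0.5 × 0.0383 + 0.5 × 0.0410 = 0.0397 bits

Unlike KL divergence, JSD is symmetric and bounded: 0 ≤ JSD ≤ log(2).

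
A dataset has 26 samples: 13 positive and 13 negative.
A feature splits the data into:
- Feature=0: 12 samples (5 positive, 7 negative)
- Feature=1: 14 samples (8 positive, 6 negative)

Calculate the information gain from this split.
0.0172 bits

Information Gain = H(Y) - H(Y|Feature)

Before split:
P(positive) = 13/26 = 0.5000
H(Y) = 1.0000 bits

After split:
Feature=0: H = 0.9799 bits (weight = 12/26)
Feature=1: H = 0.9852 bits (weight = 14/26)
H(Y|Feature) = (12/26)×0.9799 + (14/26)×0.9852 = 0.9828 bits

Information Gain = 1.0000 - 0.9828 = 0.0172 bits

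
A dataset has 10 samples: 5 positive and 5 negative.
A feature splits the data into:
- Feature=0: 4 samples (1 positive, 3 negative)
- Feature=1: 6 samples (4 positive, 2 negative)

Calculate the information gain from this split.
0.1245 bits

Information Gain = H(Y) - H(Y|Feature)

Before split:
P(positive) = 5/10 = 0.5000
H(Y) = 1.0000 bits

After split:
Feature=0: H = 0.8113 bits (weight = 4/10)
Feature=1: H = 0.9183 bits (weight = 6/10)
H(Y|Feature) = (4/10)×0.8113 + (6/10)×0.9183 = 0.8755 bits

Information Gain = 1.0000 - 0.8755 = 0.1245 bits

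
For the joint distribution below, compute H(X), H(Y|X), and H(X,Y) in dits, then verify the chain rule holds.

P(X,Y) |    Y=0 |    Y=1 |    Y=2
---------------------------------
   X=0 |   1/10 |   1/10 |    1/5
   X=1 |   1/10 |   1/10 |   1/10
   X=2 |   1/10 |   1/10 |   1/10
H(X,Y) = 0.9398, H(X) = 0.4729, H(Y|X) = 0.4669 (all in dits)

Chain rule: H(X,Y) = H(X) + H(Y|X)

Left side — joint entropy directly:
H(X,Y) = -Σ p(x,y) log p(x,y) = 0.9398 dits

Right side — compute H(Y|X) from the conditional distributions:
P(X) = (2/5, 3/10, 3/10), so H(X) = 0.4729 dits
H(Y|X) = Σ_x P(X=x) · H(Y|X=x):
  P(Y|X=0) = (1/4, 1/4, 1/2), H(Y|X=0) = 0.4515, weight P(X=0) = 2/5
  P(Y|X=1) = (1/3, 1/3, 1/3), H(Y|X=1) = 0.4771, weight P(X=1) = 3/10
  P(Y|X=2) = (1/3, 1/3, 1/3), H(Y|X=2) = 0.4771, weight P(X=2) = 3/10
H(Y|X) = 0.4669 dits

H(X) + H(Y|X) = 0.4729 + 0.4669 = 0.9398 dits

Both sides equal 0.9398 dits. ✓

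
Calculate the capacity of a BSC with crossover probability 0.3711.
0.0485 bits

For a binary symmetric channel (BSC) with error probability p:
Capacity C = 1 - H(p) bits per symbol

where H(p) = -p log₂(p) - (1-p) log₂(1-p) is the binary entropy function.

H(0.3711) = 0.9515 bits
C = 1 - 0.9515 = 0.0485 bits per symbol

This means we can reliably transmit up to 0.0485 bits of information per channel use.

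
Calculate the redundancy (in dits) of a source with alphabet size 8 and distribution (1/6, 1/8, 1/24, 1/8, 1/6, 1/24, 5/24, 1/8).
0.0481 dits

Redundancy measures how far a source is from maximum entropy:
R = H_max - H(X)

Maximum entropy for 8 symbols: H_max = log_10(8) = 0.9031 dits
Actual entropy: H(X) = 0.8550 dits
Redundancy: R = 0.9031 - 0.8550 = 0.0481 dits

This redundancy represents potential for compression: the source could be compressed by 0.0481 dits per symbol.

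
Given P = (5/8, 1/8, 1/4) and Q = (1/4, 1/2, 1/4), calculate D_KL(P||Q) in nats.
0.3994 nats

KL divergence: D_KL(P||Q) = Σ p(x) log(p(x)/q(x))

Computing term by term:
  x=0: 5/8 × log_e[(5/8)/(1/4)] = 5/8 × 0.9163 = 0.5727
  x=1: 1/8 × log_e[(1/8)/(1/2)] = 1/8 × -1.3863 = -0.1733
  x=2: 1/4 × log_e[(1/4)/(1/4)] = 1/4 × 0.0000 = 0.0000

D_KL(P||Q) = 0.3994 nats

Note: KL divergence is always non-negative and equals 0 iff P = Q.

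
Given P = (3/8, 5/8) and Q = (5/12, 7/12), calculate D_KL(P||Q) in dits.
0.0016 dits

KL divergence: D_KL(P||Q) = Σ p(x) log(p(x)/q(x))

Computing term by term:
  x=0: 3/8 × log_10[(3/8)/(5/12)] = 3/8 × -0.0458 = -0.0172
  x=1: 5/8 × log_10[(5/8)/(7/12)] = 5/8 × 0.0300 = 0.0187

D_KL(P||Q) = 0.0016 dits

Note: KL divergence is always non-negative and equals 0 iff P = Q.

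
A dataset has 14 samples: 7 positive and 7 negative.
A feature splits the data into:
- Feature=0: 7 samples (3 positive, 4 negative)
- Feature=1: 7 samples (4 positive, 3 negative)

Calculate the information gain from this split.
0.0148 bits

Information Gain = H(Y) - H(Y|Feature)

Before split:
P(positive) = 7/14 = 0.5000
H(Y) = 1.0000 bits

After split:
Feature=0: H = 0.9852 bits (weight = 7/14)
Feature=1: H = 0.9852 bits (weight = 7/14)
H(Y|Feature) = (7/14)×0.9852 + (7/14)×0.9852 = 0.9852 bits

Information Gain = 1.0000 - 0.9852 = 0.0148 bits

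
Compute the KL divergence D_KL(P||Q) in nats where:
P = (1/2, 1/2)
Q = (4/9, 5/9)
0.0062 nats

KL divergence: D_KL(P||Q) = Σ p(x) log(p(x)/q(x))

Computing term by term:
  x=0: 1/2 × log_e[(1/2)/(4/9)] = 1/2 × 0.1178 = 0.0589
  x=1: 1/2 × log_e[(1/2)/(5/9)] = 1/2 × -0.1054 = -0.0527

D_KL(P||Q) = 0.0062 nats

Note: KL divergence is always non-negative and equals 0 iff P = Q.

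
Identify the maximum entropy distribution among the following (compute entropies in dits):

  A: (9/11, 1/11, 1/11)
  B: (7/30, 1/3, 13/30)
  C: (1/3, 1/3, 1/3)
C

For a discrete distribution over n outcomes, entropy is maximized by the uniform distribution.

Computing entropies:
H(A) = 0.2606 dits
H(B) = 0.4639 dits
H(C) = 0.4771 dits

The uniform distribution (where all probabilities equal 1/3) achieves the maximum entropy of log_10(3) = 0.4771 dits.

Distribution C has the highest entropy.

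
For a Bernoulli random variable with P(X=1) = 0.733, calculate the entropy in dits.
0.2520 dits

The binary entropy function is:
H(p) = -p log(p) - (1-p) log(1-p)

H(0.733) = -0.733 × log_10(0.733) - 0.267 × log_10(0.267)
H(0.733) = 0.2520 dits

Note: Binary entropy is maximized at p=0.5 (H=1 bit) and minimized at p=0 or p=1 (H=0).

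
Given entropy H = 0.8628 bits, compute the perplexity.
1.8186

Perplexity is 2^H (or exp(H) for natural log).

H = 0.8628 bits
Perplexity = 2^0.8628 = 1.8186

Interpretation: The model's uncertainty is equivalent to choosing uniformly among 1.8 options.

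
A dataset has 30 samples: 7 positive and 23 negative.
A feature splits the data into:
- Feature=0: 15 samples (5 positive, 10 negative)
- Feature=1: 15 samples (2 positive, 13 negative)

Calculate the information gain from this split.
0.0414 bits

Information Gain = H(Y) - H(Y|Feature)

Before split:
P(positive) = 7/30 = 0.2333
H(Y) = 0.7838 bits

After split:
Feature=0: H = 0.9183 bits (weight = 15/30)
Feature=1: H = 0.5665 bits (weight = 15/30)
H(Y|Feature) = (15/30)×0.9183 + (15/30)×0.5665 = 0.7424 bits

Information Gain = 0.7838 - 0.7424 = 0.0414 bits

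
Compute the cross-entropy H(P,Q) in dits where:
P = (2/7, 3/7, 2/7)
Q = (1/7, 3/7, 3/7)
0.5043 dits

Cross-entropy: H(P,Q) = -Σ p(x) log q(x)

Alternatively: H(P,Q) = H(P) + D_KL(P||Q)
H(P) = 0.4686 dits
D_KL(P||Q) = 0.0357 dits

H(P,Q) = 0.4686 + 0.0357 = 0.5043 dits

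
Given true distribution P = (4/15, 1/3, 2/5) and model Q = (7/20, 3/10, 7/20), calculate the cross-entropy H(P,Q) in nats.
1.1012 nats

Cross-entropy: H(P,Q) = -Σ p(x) log q(x)

Alternatively: H(P,Q) = H(P) + D_KL(P||Q)
H(P) = 1.0852 nats
D_KL(P||Q) = 0.0160 nats

H(P,Q) = 1.0852 + 0.0160 = 1.1012 nats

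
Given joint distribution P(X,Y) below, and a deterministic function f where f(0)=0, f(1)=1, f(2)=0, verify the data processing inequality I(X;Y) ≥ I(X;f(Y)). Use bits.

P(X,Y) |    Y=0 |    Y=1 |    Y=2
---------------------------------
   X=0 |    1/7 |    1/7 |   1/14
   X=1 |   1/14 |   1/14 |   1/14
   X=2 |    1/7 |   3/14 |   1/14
I(X;Y) = 0.0221, I(X;f(Y)) = 0.0131, inequality holds: 0.0221 ≥ 0.0131

Data Processing Inequality: For any Markov chain X → Y → Z, we have I(X;Y) ≥ I(X;Z).

Here Z = f(Y) is a deterministic function of Y, forming X → Y → Z.

Original I(X;Y) = 0.0221 bits

After applying f:
P(X,Z) where Z=f(Y):
- P(X,Z=0) = P(X,Y=0) + P(X,Y=2)
- P(X,Z=1) = P(X,Y=1)

I(X;Z) = I(X;f(Y)) = 0.0131 bits

Verification: 0.0221 ≥ 0.0131 ✓

Information cannot be created by processing; the function f can only lose information about X.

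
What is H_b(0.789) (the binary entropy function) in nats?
0.5153 nats

The binary entropy function is:
H(p) = -p log(p) - (1-p) log(1-p)

H(0.789) = -0.789 × log_e(0.789) - 0.211 × log_e(0.211)
H(0.789) = 0.5153 nats

Note: Binary entropy is maximized at p=0.5 (H=1 bit) and minimized at p=0 or p=1 (H=0).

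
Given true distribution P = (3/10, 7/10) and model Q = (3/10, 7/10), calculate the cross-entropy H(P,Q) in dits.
0.2653 dits

Cross-entropy: H(P,Q) = -Σ p(x) log q(x)

Alternatively: H(P,Q) = H(P) + D_KL(P||Q)
H(P) = 0.2653 dits
D_KL(P||Q) = 0.0000 dits

H(P,Q) = 0.2653 + 0.0000 = 0.2653 dits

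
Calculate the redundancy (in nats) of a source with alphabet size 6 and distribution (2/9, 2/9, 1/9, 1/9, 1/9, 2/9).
0.0566 nats

Redundancy measures how far a source is from maximum entropy:
R = H_max - H(X)

Maximum entropy for 6 symbols: H_max = log_e(6) = 1.7918 nats
Actual entropy: H(X) = 1.7351 nats
Redundancy: R = 1.7918 - 1.7351 = 0.0566 nats

This redundancy represents potential for compression: the source could be compressed by 0.0566 nats per symbol.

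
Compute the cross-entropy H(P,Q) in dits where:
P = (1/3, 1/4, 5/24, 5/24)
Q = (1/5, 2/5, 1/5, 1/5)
0.6237 dits

Cross-entropy: H(P,Q) = -Σ p(x) log q(x)

Alternatively: H(P,Q) = H(P) + D_KL(P||Q)
H(P) = 0.5934 dits
D_KL(P||Q) = 0.0303 dits

H(P,Q) = 0.5934 + 0.0303 = 0.6237 dits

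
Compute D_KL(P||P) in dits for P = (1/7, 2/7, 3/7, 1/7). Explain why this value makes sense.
0.0000 dits

KL divergence satisfies the Gibbs inequality: D_KL(P||Q) ≥ 0 for all distributions P, Q.

D_KL(P||Q) = Σ p(x) log(p(x)/q(x))
Each term is p(x) × log_10(p(x)/p(x)) = p(x) × log_10(1) = 0, so the sum is 0.
D_KL(P||Q) = 0.0000 dits

When P = Q, the KL divergence is exactly 0, as there is no 'divergence' between identical distributions.

This non-negativity is a fundamental property: relative entropy cannot be negative because it measures how different Q is from P.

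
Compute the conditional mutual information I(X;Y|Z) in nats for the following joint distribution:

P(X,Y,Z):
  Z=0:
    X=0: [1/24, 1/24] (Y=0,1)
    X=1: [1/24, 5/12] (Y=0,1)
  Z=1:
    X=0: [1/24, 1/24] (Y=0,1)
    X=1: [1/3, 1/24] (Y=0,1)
0.0639 nats

Conditional mutual information: I(X;Y|Z) = H(X|Z) + H(Y|Z) - H(X,Y|Z)

H(Z) = 0.6897
H(X,Z) = 1.1395 → H(X|Z) = 0.4499
H(Y,Z) = 1.1395 → H(Y|Z) = 0.4499
H(X,Y,Z) = 1.5255 → H(X,Y|Z) = 0.8358

I(X;Y|Z) = 0.4499 + 0.4499 - 0.8358 = 0.0639 nats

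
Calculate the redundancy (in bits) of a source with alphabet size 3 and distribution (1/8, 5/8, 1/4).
0.2862 bits

Redundancy measures how far a source is from maximum entropy:
R = H_max - H(X)

Maximum entropy for 3 symbols: H_max = log_2(3) = 1.5850 bits
Actual entropy: H(X) = 1.2988 bits
Redundancy: R = 1.5850 - 1.2988 = 0.2862 bits

This redundancy represents potential for compression: the source could be compressed by 0.2862 bits per symbol.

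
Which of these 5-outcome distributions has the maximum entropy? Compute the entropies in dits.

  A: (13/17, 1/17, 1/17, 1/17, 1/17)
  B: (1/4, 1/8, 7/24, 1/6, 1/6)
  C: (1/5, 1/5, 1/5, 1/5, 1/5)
C

For a discrete distribution over n outcomes, entropy is maximized by the uniform distribution.

Computing entropies:
H(A) = 0.3786 dits
H(B) = 0.6789 dits
H(C) = 0.6990 dits

The uniform distribution (where all probabilities equal 1/5) achieves the maximum entropy of log_10(5) = 0.6990 dits.

Distribution C has the highest entropy.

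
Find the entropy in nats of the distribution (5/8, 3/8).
0.6616 nats

Shannon entropy is H(X) = -Σ p(x) log p(x).

For P = (5/8, 3/8):
H = -5/8 × log_e(5/8) -3/8 × log_e(3/8)
H = 0.6616 nats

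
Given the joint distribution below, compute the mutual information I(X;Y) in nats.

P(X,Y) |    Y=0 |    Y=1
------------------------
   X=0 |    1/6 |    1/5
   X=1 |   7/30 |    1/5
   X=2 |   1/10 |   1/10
0.0028 nats

Mutual information: I(X;Y) = H(X) + H(Y) - H(X,Y)

Marginals:
P(X) = (11/30, 13/30, 1/5), H(X) = 1.0521 nats
P(Y) = (1/2, 1/2), H(Y) = 0.6931 nats

Joint entropy: H(X,Y) = 1.7425 nats

I(X;Y) = 1.0521 + 0.6931 - 1.7425 = 0.0028 nats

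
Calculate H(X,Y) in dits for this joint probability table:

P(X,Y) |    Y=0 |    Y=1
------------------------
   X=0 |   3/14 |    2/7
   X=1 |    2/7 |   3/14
0.5976 dits

Joint entropy is H(X,Y) = -Σ_{x,y} p(x,y) log p(x,y).

Summing over all non-zero entries:
H(X,Y) = -[3/14·log_10(3/14) + 2/7·log_10(2/7) + 2/7·log_10(2/7) + 3/14·log_10(3/14)]
H(X,Y) = 0.5976 dits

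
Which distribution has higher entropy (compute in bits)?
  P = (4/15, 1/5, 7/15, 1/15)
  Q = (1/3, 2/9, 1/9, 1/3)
Q

Computing entropies in bits:
H(P) = 1.7465
H(Q) = 1.8911

Distribution Q has higher entropy.

Intuition: The distribution closer to uniform (more spread out) has higher entropy.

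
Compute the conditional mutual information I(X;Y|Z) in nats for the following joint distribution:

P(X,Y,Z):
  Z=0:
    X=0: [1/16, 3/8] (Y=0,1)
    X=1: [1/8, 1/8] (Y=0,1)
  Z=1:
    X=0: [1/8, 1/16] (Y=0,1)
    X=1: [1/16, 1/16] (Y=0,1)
0.0545 nats

Conditional mutual information: I(X;Y|Z) = H(X|Z) + H(Y|Z) - H(X,Y|Z)

H(Z) = 0.6211
H(X,Z) = 1.2820 → H(X|Z) = 0.6610
H(Y,Z) = 1.2342 → H(Y|Z) = 0.6132
H(X,Y,Z) = 1.8407 → H(X,Y|Z) = 1.2197

I(X;Y|Z) = 0.6610 + 0.6132 - 1.2197 = 0.0545 nats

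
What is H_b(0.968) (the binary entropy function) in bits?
0.2043 bits

The binary entropy function is:
H(p) = -p log(p) - (1-p) log(1-p)

H(0.968) = -0.968 × log_2(0.968) - 0.032 × log_2(0.032)
H(0.968) = 0.2043 bits

Note: Binary entropy is maximized at p=0.5 (H=1 bit) and minimized at p=0 or p=1 (H=0).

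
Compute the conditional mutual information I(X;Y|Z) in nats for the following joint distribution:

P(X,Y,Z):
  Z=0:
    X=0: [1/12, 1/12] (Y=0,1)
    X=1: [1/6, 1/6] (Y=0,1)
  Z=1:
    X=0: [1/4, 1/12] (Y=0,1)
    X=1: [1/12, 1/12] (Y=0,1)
0.0153 nats

Conditional mutual information: I(X;Y|Z) = H(X|Z) + H(Y|Z) - H(X,Y|Z)

H(Z) = 0.6931
H(X,Z) = 1.3297 → H(X|Z) = 0.6365
H(Y,Z) = 1.3580 → H(Y|Z) = 0.6648
H(X,Y,Z) = 1.9792 → H(X,Y|Z) = 1.2861

I(X;Y|Z) = 0.6365 + 0.6648 - 1.2861 = 0.0153 nats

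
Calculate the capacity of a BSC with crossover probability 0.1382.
0.4205 bits

For a binary symmetric channel (BSC) with error probability p:
Capacity C = 1 - H(p) bits per symbol

where H(p) = -p log₂(p) - (1-p) log₂(1-p) is the binary entropy function.

H(0.1382) = 0.5795 bits
C = 1 - 0.5795 = 0.4205 bits per symbol

This means we can reliably transmit up to 0.4205 bits of information per channel use.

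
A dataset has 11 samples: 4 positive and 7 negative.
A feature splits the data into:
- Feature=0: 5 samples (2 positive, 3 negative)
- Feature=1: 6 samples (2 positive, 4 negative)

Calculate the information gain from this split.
0.0034 bits

Information Gain = H(Y) - H(Y|Feature)

Before split:
P(positive) = 4/11 = 0.3636
H(Y) = 0.9457 bits

After split:
Feature=0: H = 0.9710 bits (weight = 5/11)
Feature=1: H = 0.9183 bits (weight = 6/11)
H(Y|Feature) = (5/11)×0.9710 + (6/11)×0.9183 = 0.9422 bits

Information Gain = 0.9457 - 0.9422 = 0.0034 bits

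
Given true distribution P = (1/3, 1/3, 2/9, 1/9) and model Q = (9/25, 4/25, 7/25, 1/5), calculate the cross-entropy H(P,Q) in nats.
1.4131 nats

Cross-entropy: H(P,Q) = -Σ p(x) log q(x)

Alternatively: H(P,Q) = H(P) + D_KL(P||Q)
H(P) = 1.3108 nats
D_KL(P||Q) = 0.1023 nats

H(P,Q) = 1.3108 + 0.1023 = 1.4131 nats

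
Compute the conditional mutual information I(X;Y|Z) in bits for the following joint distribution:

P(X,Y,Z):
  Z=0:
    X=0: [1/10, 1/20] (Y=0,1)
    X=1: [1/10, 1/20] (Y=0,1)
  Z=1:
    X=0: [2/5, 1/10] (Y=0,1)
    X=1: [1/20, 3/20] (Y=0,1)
0.1350 bits

Conditional mutual information: I(X;Y|Z) = H(X|Z) + H(Y|Z) - H(X,Y|Z)

H(Z) = 0.8813
H(X,Z) = 1.7855 → H(X|Z) = 0.9042
H(Y,Z) = 1.8150 → H(Y|Z) = 0.9337
H(X,Y,Z) = 2.5842 → H(X,Y|Z) = 1.7029

I(X;Y|Z) = 0.9042 + 0.9337 - 1.7029 = 0.1350 bits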